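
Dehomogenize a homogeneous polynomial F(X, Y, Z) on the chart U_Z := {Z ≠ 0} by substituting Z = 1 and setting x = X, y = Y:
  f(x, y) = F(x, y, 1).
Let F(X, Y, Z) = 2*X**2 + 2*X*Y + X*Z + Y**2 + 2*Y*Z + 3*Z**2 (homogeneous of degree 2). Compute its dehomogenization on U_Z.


f(x, y) = 2*x**2 + 2*x*y + x + y**2 + 2*y + 3

On U_Z we set Z = 1. Each monomial c·X^i·Y^j·Z^k in F becomes c·x^i·y^j·1^k = c·x^i·y^j.
Substituting Z = 1: F(X, Y, 1) = 2*x**2 + 2*x*y + x + y**2 + 2*y + 3.
Note: deg(f) ≤ deg(F) = 2; strict inequality happens when F is divisible by Z (lost terms).


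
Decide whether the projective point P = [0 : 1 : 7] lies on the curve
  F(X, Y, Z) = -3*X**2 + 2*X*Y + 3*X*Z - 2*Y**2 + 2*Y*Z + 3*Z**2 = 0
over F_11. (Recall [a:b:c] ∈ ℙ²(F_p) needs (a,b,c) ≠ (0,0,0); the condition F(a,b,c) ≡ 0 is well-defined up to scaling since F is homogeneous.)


F(0,1,7) ≡ 5 (mod 11); P is NOT on the curve.

Evaluate F(0, 1, 7) term-by-term (mod 11).
  -3*X**2 ↦ -3·0·1·1 = 0
  2*X*Y ↦ 2·0·1·1 = 0
  3*X*Z ↦ 3·0·1·7 = 0
  -2*Y**2 ↦ -2·1·1·1 = -2
  2*Y*Z ↦ 2·1·1·7 = 14
  3*Z**2 ↦ 3·1·1·49 = 147
Sum: F(0, 1, 7) = (0) + (0) + (0) + (-2) + (14) + (147) = 159.
Reducing mod 11: 159 ≡ 5 (mod 11).
Since F(a, b, c) ≡ 5 ≠ 0 (mod 11), P does NOT lie on the curve.


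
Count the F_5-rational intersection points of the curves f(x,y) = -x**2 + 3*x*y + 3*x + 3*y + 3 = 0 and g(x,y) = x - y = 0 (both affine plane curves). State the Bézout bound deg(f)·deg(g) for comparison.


Common zeros: ∅; count = 0; Bézout bound = 2.

deg(f) = 2, deg(g) = 1, so Bézout bound = 2.
Scan x ∈ F_5. For each x, list the y ∈ F_5 with f(x, y) ≡ 0 and those with g(x, y) ≡ 0 (mod 5); the common zeros in that column are the intersection.
  x = 0: f ≡ 0 at y ∈ {4}; g ≡ 0 at y ∈ {0}; common: ∅.
  x = 1: f ≡ 0 at y ∈ {0}; g ≡ 0 at y ∈ {1}; common: ∅.
  x = 2: f ≡ 0 at y ∈ {0}; g ≡ 0 at y ∈ {2}; common: ∅.
  x = 3: f ≡ 0 at y ∈ {1}; g ≡ 0 at y ∈ {3}; common: ∅.
  x = 4: f ≡ 0 at y ∈ ∅; g ≡ 0 at y ∈ {4}; common: ∅.
Collecting: common zeros = ∅, so the count is 0.
Comparison with the Bézout bound: 0 ≤ 2 = deg(f)·deg(g), as expected for curves with no common component (the affine F_5-count falls short of the bound because intersections may lie at infinity, over extension fields, or carry multiplicity).


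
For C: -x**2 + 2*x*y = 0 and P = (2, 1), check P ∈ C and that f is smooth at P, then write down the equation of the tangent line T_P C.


Tangent line at P: -2*x + 4*y = 0.

Step 1: f(2, 1) = 0, so P lies on C.
Step 2: partial derivatives
  f_x(x, y) = -2*x + 2*y, f_y(x, y) = 2*x.
  f_x(P) = -2, f_y(P) = 4 (gradient nonzero, so P is smooth).
Step 3: tangent line at P: -2·(x − 2) + 4·(y − 1) = 0.
Expanding: -2*x + 4*y = 0.


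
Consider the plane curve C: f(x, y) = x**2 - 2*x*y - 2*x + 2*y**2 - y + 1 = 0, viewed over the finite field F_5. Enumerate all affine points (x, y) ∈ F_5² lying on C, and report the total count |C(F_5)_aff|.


Affine F_5-points: {(1, 0), (1, 4), (4, 3), (4, 4)}; count = 4.

For each of the 25 pairs (x, y) ∈ F_5², evaluate f(x, y) mod 5. Record the zeros.
  x = 0: [0↦1, 1↦2, 2↦2, 3↦1, 4↦4]  zeros at y ∈ ∅
  x = 1: [0↦0, 1↦4, 2↦2, 3↦4, 4↦0]  zeros at y ∈ {0, 4}
  x = 2: [0↦1, 1↦3, 2↦4, 3↦4, 4↦3]  zeros at y ∈ ∅
  x = 3: [0↦4, 1↦4, 2↦3, 3↦1, 4↦3]  zeros at y ∈ ∅
  x = 4: [0↦4, 1↦2, 2↦4, 3↦0, 4↦0]  zeros at y ∈ {3, 4}
Collecting zeros: affine points = {(1, 0), (1, 4), (4, 3), (4, 4)}.
Total count |C(F_5)_aff| = 4.


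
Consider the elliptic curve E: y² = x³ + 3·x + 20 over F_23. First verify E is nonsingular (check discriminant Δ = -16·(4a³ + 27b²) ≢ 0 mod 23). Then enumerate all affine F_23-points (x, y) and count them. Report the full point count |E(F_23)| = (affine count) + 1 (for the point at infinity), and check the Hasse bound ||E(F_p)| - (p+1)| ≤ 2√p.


Affine points = {(1, 1), (1, 22), (4, 2), (4, 21), (6, 1), (6, 22), (7, 4), (7, 19), (8, 2), (8, 21), (11, 2), (11, 21), (12, 6), (12, 17), (13, 5), (13, 18), (14, 0), (15, 6), (15, 17), (16, 1), (16, 22), (17, 4), (17, 19), (18, 8), (18, 15), (19, 6), (19, 17), (21, 11), (21, 12), (22, 4), (22, 19)}; affine count = 31; |E(F_23)| = 32.

Discriminant check: Δ ∝ 4a³ + 27b² = 4·3³ + 27·20² = 4·27 + 27·400 ≡ 6 (mod 23). Nonzero ⇒ E is nonsingular.
For each x ∈ F_23, compute rhs = x³ + 3·x + 20 mod 23, then count y ∈ F_23 with y² ≡ rhs.
  x = 0: rhs = 20, matching y values: none (0 points).
  x = 1: rhs = 1, matching y values: 1, 22 (2 points).
  x = 2: rhs = 11, matching y values: none (0 points).
  x = 3: rhs = 10, matching y values: none (0 points).
  x = 4: rhs = 4, matching y values: 2, 21 (2 points).
  x = 5: rhs = 22, matching y values: none (0 points).
  x = 6: rhs = 1, matching y values: 1, 22 (2 points).
  x = 7: rhs = 16, matching y values: 4, 19 (2 points).
  x = 8: rhs = 4, matching y values: 2, 21 (2 points).
  x = 9: rhs = 17, matching y values: none (0 points).
  x = 10: rhs = 15, matching y values: none (0 points).
  x = 11: rhs = 4, matching y values: 2, 21 (2 points).
  x = 12: rhs = 13, matching y values: 6, 17 (2 points).
  x = 13: rhs = 2, matching y values: 5, 18 (2 points).
  x = 14: rhs = 0, matching y values: 0 (1 points).
  x = 15: rhs = 13, matching y values: 6, 17 (2 points).
  x = 16: rhs = 1, matching y values: 1, 22 (2 points).
  x = 17: rhs = 16, matching y values: 4, 19 (2 points).
  x = 18: rhs = 18, matching y values: 8, 15 (2 points).
  x = 19: rhs = 13, matching y values: 6, 17 (2 points).
  x = 20: rhs = 7, matching y values: none (0 points).
  x = 21: rhs = 6, matching y values: 11, 12 (2 points).
  x = 22: rhs = 16, matching y values: 4, 19 (2 points).
Total affine count: 31.
Full point count |E(F_23)| = 31 + 1 = 32.
Hasse bound: |32 − (23+1)| = |8| = 8 ≤ 2√23 ≈ 9.5917 ✓.


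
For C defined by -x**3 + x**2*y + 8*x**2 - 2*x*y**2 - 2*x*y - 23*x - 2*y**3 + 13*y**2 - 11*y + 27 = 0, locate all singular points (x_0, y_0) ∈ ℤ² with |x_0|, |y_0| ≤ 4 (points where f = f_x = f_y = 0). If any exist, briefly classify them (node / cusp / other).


Singular points: {(3, 1)}; classification: cusp.

Compute partial derivatives:
  f_x = -3*x**2 + 2*x*y + 16*x - 2*y**2 - 2*y - 23.
  f_y = x**2 - 4*x*y - 2*x - 6*y**2 + 26*y - 11.
Scan x_0 ∈ {−4, ..., 4}. For each x_0, f_y(x_0, y) is a polynomial in y; find its integer roots y ∈ {−4, ..., 4}, then test f_x and f at those candidates.
  x = -4: f_y(-4, y) = -6*y**2 + 42*y + 13; no integer root y with |y| ≤ 4.
  x = -3: f_y(-3, y) = -6*y**2 + 38*y + 4; no integer root y with |y| ≤ 4.
  x = -2: f_y(-2, y) = -6*y**2 + 34*y - 3; no integer root y with |y| ≤ 4.
  x = -1: f_y(-1, y) = -6*y**2 + 30*y - 8; no integer root y with |y| ≤ 4.
  x = 0: f_y(0, y) = -6*y**2 + 26*y - 11; no integer root y with |y| ≤ 4.
  x = 1: f_y(1, y) = -6*y**2 + 22*y - 12; vanishes at y ∈ {3}. (1, 3): f_x = -28 ≠ 0.
  x = 2: f_y(2, y) = -6*y**2 + 18*y - 11; no integer root y with |y| ≤ 4.
  x = 3: f_y(3, y) = -6*y**2 + 14*y - 8; vanishes at y ∈ {1}. (3, 1): f_x = 0, f = 0 — SINGULAR.
  x = 4: f_y(4, y) = -6*y**2 + 10*y - 3; no integer root y with |y| ≤ 4.
Only singular point on the grid: (3, 1).
Classify: substitute x = 3 + u, y = 1 + v and expand: f = -u**3 + u**2*v - 2*u*v**2 - 2*v**3 + v**2.
No constant or linear terms (consistent with a singular point). Quadratic part: v**2. Cubic part: -u**3 + u**2*v - 2*u*v**2 - 2*v**3.
The quadratic part v**2 is a perfect square, so there is a single (double) tangent line v = 0, i.e. y = 1. Restricting the cubic part to that line (v = 0) leaves -u**3 ≠ 0, so f is not divisible by v and the branch is v² ≈ u**3 to lowest order — this is a cusp.
Classification: cusp.


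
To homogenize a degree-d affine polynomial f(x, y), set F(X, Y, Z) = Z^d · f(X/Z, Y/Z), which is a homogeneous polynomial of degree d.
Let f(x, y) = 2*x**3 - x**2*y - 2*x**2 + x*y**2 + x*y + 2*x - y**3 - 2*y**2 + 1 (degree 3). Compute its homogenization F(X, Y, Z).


F(X, Y, Z) = 2*X**3 - X**2*Y - 2*X**2*Z + X*Y**2 + X*Y*Z + 2*X*Z**2 - Y**3 - 2*Y**2*Z + Z**3

deg(f) = 3.
Substitute x = X/Z, y = Y/Z into f, then multiply by Z^3.
  monomial 2·x^3·y^0 ↦ 2·X^3·Y^0·Z^0.
  monomial -1·x^2·y^1 ↦ -1·X^2·Y^1·Z^0.
  monomial -2·x^2·y^0 ↦ -2·X^2·Y^0·Z^1.
  monomial 1·x^1·y^2 ↦ 1·X^1·Y^2·Z^0.
  monomial 1·x^1·y^1 ↦ 1·X^1·Y^1·Z^1.
  monomial 2·x^1·y^0 ↦ 2·X^1·Y^0·Z^2.
  monomial -1·x^0·y^3 ↦ -1·X^0·Y^3·Z^0.
  monomial -2·x^0·y^2 ↦ -2·X^0·Y^2·Z^1.
  monomial 1·x^0·y^0 ↦ 1·X^0·Y^0·Z^3.
Collecting: F(X, Y, Z) = 2*X**3 - X**2*Y - 2*X**2*Z + X*Y**2 + X*Y*Z + 2*X*Z**2 - Y**3 - 2*Y**2*Z + Z**3.


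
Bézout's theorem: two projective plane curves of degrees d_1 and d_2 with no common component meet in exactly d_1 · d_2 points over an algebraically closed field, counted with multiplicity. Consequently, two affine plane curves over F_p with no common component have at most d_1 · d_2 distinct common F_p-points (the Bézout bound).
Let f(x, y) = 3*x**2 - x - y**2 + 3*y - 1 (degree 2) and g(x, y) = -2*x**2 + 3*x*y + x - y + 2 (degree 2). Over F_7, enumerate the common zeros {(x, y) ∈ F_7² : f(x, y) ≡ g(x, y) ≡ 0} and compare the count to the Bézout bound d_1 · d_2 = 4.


Common zeros: {(6, 5)}; count = 1; Bézout bound = 4.

deg(f) = 2, deg(g) = 2, so Bézout bound = 4.
Scan x ∈ F_7. For each x, list the y ∈ F_7 with f(x, y) ≡ 0 and those with g(x, y) ≡ 0 (mod 7); the common zeros in that column are the intersection.
  x = 0: f ≡ 0 at y ∈ ∅; g ≡ 0 at y ∈ {2}; common: ∅.
  x = 1: f ≡ 0 at y ∈ ∅; g ≡ 0 at y ∈ {3}; common: ∅.
  x = 2: f ≡ 0 at y ∈ ∅; g ≡ 0 at y ∈ {5}; common: ∅.
  x = 3: f ≡ 0 at y ∈ ∅; g ≡ 0 at y ∈ {6}; common: ∅.
  x = 4: f ≡ 0 at y ∈ ∅; g ≡ 0 at y ∈ {3}; common: ∅.
  x = 5: f ≡ 0 at y ∈ ∅; g ≡ 0 at y ∈ ∅; common: ∅.
  x = 6: f ≡ 0 at y ∈ {5}; g ≡ 0 at y ∈ {5}; common: {5}.
Collecting: common zeros = {(6, 5)}, so the count is 1.
Comparison with the Bézout bound: 1 ≤ 4 = deg(f)·deg(g), as expected for curves with no common component (the affine F_7-count falls short of the bound because intersections may lie at infinity, over extension fields, or carry multiplicity).


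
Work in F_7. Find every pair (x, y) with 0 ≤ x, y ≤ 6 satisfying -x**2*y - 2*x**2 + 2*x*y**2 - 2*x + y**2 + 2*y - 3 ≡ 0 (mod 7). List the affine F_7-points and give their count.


Affine F_7-points: {(0, 1), (0, 4), (1, 0), (1, 2), (4, 2), (4, 5), (5, 0), (5, 4)}; count = 8.

For each of the 49 pairs (x, y) ∈ F_7², evaluate f(x, y) mod 7. Record the zeros.
  x = 0: [0↦4, 1↦0, 2↦5, 3↦5, 4↦0, 5↦4, 6↦3]  zeros at y ∈ {1, 4}
  x = 1: [0↦0, 1↦4, 2↦0, 3↦2, 4↦3, 5↦3, 6↦2]  zeros at y ∈ {0, 2}
  x = 2: [0↦6, 1↦2, 2↦1, 3↦3, 4↦1, 5↦2, 6↦6]  zeros at y ∈ ∅
  x = 3: [0↦1, 1↦1, 2↦1, 3↦1, 4↦1, 5↦1, 6↦1]  zeros at y ∈ ∅
  x = 4: [0↦6, 1↦1, 2↦0, 3↦3, 4↦3, 5↦0, 6↦1]  zeros at y ∈ {2, 5}
  x = 5: [0↦0, 1↦2, 2↦5, 3↦2, 4↦0, 5↦6, 6↦6]  zeros at y ∈ {0, 4}
  x = 6: [0↦4, 1↦4, 2↦2, 3↦5, 4↦6, 5↦5, 6↦2]  zeros at y ∈ ∅
Collecting zeros: affine points = {(0, 1), (0, 4), (1, 0), (1, 2), (4, 2), (4, 5), (5, 0), (5, 4)}.
Total count |C(F_7)_aff| = 8.


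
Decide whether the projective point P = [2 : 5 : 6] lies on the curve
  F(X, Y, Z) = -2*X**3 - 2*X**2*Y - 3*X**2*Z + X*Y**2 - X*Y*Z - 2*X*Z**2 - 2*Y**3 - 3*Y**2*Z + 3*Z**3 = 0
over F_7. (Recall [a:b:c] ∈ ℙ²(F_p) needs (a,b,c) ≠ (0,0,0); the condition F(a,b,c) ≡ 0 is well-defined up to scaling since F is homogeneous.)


F(2,5,6) ≡ 2 (mod 7); P is NOT on the curve.

Evaluate F(2, 5, 6) term-by-term (mod 7).
  -2*X**3 ↦ -2·8·1·1 = -16
  -2*X**2*Y ↦ -2·4·5·1 = -40
  -3*X**2*Z ↦ -3·4·1·6 = -72
  X*Y**2 ↦ 1·2·25·1 = 50
  -X*Y*Z ↦ -1·2·5·6 = -60
  -2*X*Z**2 ↦ -2·2·1·36 = -144
  -2*Y**3 ↦ -2·1·125·1 = -250
  -3*Y**2*Z ↦ -3·1·25·6 = -450
  3*Z**3 ↦ 3·1·1·216 = 648
Sum: F(2, 5, 6) = (-16) + (-40) + (-72) + (50) + (-60) + (-144) + (-250) + (-450) + (648) = -334.
Reducing mod 7: -334 ≡ 2 (mod 7).
Since F(a, b, c) ≡ 2 ≠ 0 (mod 7), P does NOT lie on the curve.


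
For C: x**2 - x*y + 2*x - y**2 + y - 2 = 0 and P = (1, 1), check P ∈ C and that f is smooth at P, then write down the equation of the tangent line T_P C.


Tangent line at P: 3*x - 2*y - 1 = 0.

Step 1: f(1, 1) = 0, so P lies on C.
Step 2: partial derivatives
  f_x(x, y) = 2*x - y + 2, f_y(x, y) = -x - 2*y + 1.
  f_x(P) = 3, f_y(P) = -2 (gradient nonzero, so P is smooth).
Step 3: tangent line at P: 3·(x − 1) + -2·(y − 1) = 0.
Expanding: 3*x - 2*y - 1 = 0.


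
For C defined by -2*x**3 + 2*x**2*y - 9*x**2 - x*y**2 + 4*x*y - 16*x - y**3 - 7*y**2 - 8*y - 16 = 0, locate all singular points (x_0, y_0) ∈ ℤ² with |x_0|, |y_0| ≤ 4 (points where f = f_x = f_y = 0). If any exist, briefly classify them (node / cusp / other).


Singular points: {(-2, -2)}; classification: node.

Compute partial derivatives:
  f_x = -6*x**2 + 4*x*y - 18*x - y**2 + 4*y - 16.
  f_y = 2*x**2 - 2*x*y + 4*x - 3*y**2 - 14*y - 8.
Scan x_0 ∈ {−4, ..., 4}. For each x_0, f_y(x_0, y) is a polynomial in y; find its integer roots y ∈ {−4, ..., 4}, then test f_x and f at those candidates.
  x = -4: f_y(-4, y) = -3*y**2 - 6*y + 8; no integer root y with |y| ≤ 4.
  x = -3: f_y(-3, y) = -3*y**2 - 8*y - 2; no integer root y with |y| ≤ 4.
  x = -2: f_y(-2, y) = -3*y**2 - 10*y - 8; vanishes at y ∈ {-2}. (-2, -2): f_x = 0, f = 0 — SINGULAR.
  x = -1: f_y(-1, y) = -3*y**2 - 12*y - 10; no integer root y with |y| ≤ 4.
  x = 0: f_y(0, y) = -3*y**2 - 14*y - 8; vanishes at y ∈ {-4}. (0, -4): f_x = -48 ≠ 0.
  x = 1: f_y(1, y) = -3*y**2 - 16*y - 2; no integer root y with |y| ≤ 4.
  x = 2: f_y(2, y) = -3*y**2 - 18*y + 8; no integer root y with |y| ≤ 4.
  x = 3: f_y(3, y) = -3*y**2 - 20*y + 22; no integer root y with |y| ≤ 4.
  x = 4: f_y(4, y) = -3*y**2 - 22*y + 40; no integer root y with |y| ≤ 4.
Only singular point on the grid: (-2, -2).
Classify: substitute x = -2 + u, y = -2 + v and expand: f = -2*u**3 + 2*u**2*v - u**2 - u*v**2 - v**3 + v**2.
No constant or linear terms (consistent with a singular point). Quadratic part: -u**2 + v**2. Cubic part: -2*u**3 + 2*u**2*v - u*v**2 - v**3.
The quadratic part v**2 - u**2 = (v − u)(v + u) splits into two distinct linear factors, so there are two distinct tangent lines y − -2 = ±(x − -2) — this is a node (ordinary double point).
Classification: node.


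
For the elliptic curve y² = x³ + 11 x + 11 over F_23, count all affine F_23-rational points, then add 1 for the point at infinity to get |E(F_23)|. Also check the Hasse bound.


Affine points = {(1, 0), (2, 8), (2, 15), (3, 5), (3, 18), (4, 2), (4, 21), (8, 6), (8, 17), (12, 10), (12, 13), (15, 3), (15, 20), (19, 8), (19, 15), (21, 2), (21, 21)}; affine count = 17; |E(F_23)| = 18.

Discriminant check: Δ ∝ 4a³ + 27b² = 4·11³ + 27·11² = 4·1331 + 27·121 ≡ 12 (mod 23). Nonzero ⇒ E is nonsingular.
For each x ∈ F_23, compute rhs = x³ + 11·x + 11 mod 23, then count y ∈ F_23 with y² ≡ rhs.
  x = 0: rhs = 11, matching y values: none (0 points).
  x = 1: rhs = 0, matching y values: 0 (1 points).
  x = 2: rhs = 18, matching y values: 8, 15 (2 points).
  x = 3: rhs = 2, matching y values: 5, 18 (2 points).
  x = 4: rhs = 4, matching y values: 2, 21 (2 points).
  x = 5: rhs = 7, matching y values: none (0 points).
  x = 6: rhs = 17, matching y values: none (0 points).
  x = 7: rhs = 17, matching y values: none (0 points).
  x = 8: rhs = 13, matching y values: 6, 17 (2 points).
  x = 9: rhs = 11, matching y values: none (0 points).
  x = 10: rhs = 17, matching y values: none (0 points).
  x = 11: rhs = 14, matching y values: none (0 points).
  x = 12: rhs = 8, matching y values: 10, 13 (2 points).
  x = 13: rhs = 5, matching y values: none (0 points).
  x = 14: rhs = 11, matching y values: none (0 points).
  x = 15: rhs = 9, matching y values: 3, 20 (2 points).
  x = 16: rhs = 5, matching y values: none (0 points).
  x = 17: rhs = 5, matching y values: none (0 points).
  x = 18: rhs = 15, matching y values: none (0 points).
  x = 19: rhs = 18, matching y values: 8, 15 (2 points).
  x = 20: rhs = 20, matching y values: none (0 points).
  x = 21: rhs = 4, matching y values: 2, 21 (2 points).
  x = 22: rhs = 22, matching y values: none (0 points).
Total affine count: 17.
Full point count |E(F_23)| = 17 + 1 = 18.
Hasse bound: |18 − (23+1)| = |-6| = 6 ≤ 2√23 ≈ 9.5917 ✓.


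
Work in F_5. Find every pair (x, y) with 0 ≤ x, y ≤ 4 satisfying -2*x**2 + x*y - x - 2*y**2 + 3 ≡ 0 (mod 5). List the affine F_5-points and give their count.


Affine F_5-points: {(0, 2), (0, 3), (1, 0), (1, 3), (3, 2)}; count = 5.

For each of the 25 pairs (x, y) ∈ F_5², evaluate f(x, y) mod 5. Record the zeros.
  x = 0: [0↦3, 1↦1, 2↦0, 3↦0, 4↦1]  zeros at y ∈ {2, 3}
  x = 1: [0↦0, 1↦4, 2↦4, 3↦0, 4↦2]  zeros at y ∈ {0, 3}
  x = 2: [0↦3, 1↦3, 2↦4, 3↦1, 4↦4]  zeros at y ∈ ∅
  x = 3: [0↦2, 1↦3, 2↦0, 3↦3, 4↦2]  zeros at y ∈ {2}
  x = 4: [0↦2, 1↦4, 2↦2, 3↦1, 4↦1]  zeros at y ∈ ∅
Collecting zeros: affine points = {(0, 2), (0, 3), (1, 0), (1, 3), (3, 2)}.
Total count |C(F_5)_aff| = 5.


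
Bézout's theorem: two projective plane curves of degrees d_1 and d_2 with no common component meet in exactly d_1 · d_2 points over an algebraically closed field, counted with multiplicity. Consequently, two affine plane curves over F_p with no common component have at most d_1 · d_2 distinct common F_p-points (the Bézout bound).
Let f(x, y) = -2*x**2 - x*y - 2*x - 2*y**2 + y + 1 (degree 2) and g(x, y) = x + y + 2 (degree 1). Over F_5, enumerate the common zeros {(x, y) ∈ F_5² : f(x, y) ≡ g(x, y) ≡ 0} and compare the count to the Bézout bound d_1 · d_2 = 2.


Common zeros: ∅; count = 0; Bézout bound = 2.

deg(f) = 2, deg(g) = 1, so Bézout bound = 2.
Scan x ∈ F_5. For each x, list the y ∈ F_5 with f(x, y) ≡ 0 and those with g(x, y) ≡ 0 (mod 5); the common zeros in that column are the intersection.
  x = 0: f ≡ 0 at y ∈ {1, 2}; g ≡ 0 at y ∈ {3}; common: ∅.
  x = 1: f ≡ 0 at y ∈ {1, 4}; g ≡ 0 at y ∈ {2}; common: ∅.
  x = 2: f ≡ 0 at y ∈ ∅; g ≡ 0 at y ∈ {1}; common: ∅.
  x = 3: f ≡ 0 at y ∈ {2}; g ≡ 0 at y ∈ {0}; common: ∅.
  x = 4: f ≡ 0 at y ∈ ∅; g ≡ 0 at y ∈ {4}; common: ∅.
Collecting: common zeros = ∅, so the count is 0.
Comparison with the Bézout bound: 0 ≤ 2 = deg(f)·deg(g), as expected for curves with no common component (the affine F_5-count falls short of the bound because intersections may lie at infinity, over extension fields, or carry multiplicity).


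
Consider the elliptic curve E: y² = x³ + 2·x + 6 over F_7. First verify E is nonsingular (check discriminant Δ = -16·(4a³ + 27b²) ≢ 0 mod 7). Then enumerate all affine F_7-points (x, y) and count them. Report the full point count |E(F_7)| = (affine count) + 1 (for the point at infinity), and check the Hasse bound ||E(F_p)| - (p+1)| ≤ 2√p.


Affine points = {(1, 3), (1, 4), (2, 2), (2, 5), (3, 2), (3, 5), (4, 1), (4, 6), (5, 1), (5, 6)}; affine count = 10; |E(F_7)| = 11.

Discriminant check: Δ ∝ 4a³ + 27b² = 4·2³ + 27·6² = 4·8 + 27·36 ≡ 3 (mod 7). Nonzero ⇒ E is nonsingular.
For each x ∈ F_7, compute rhs = x³ + 2·x + 6 mod 7, then count y ∈ F_7 with y² ≡ rhs.
  x = 0: rhs = 6, matching y values: none (0 points).
  x = 1: rhs = 2, matching y values: 3, 4 (2 points).
  x = 2: rhs = 4, matching y values: 2, 5 (2 points).
  x = 3: rhs = 4, matching y values: 2, 5 (2 points).
  x = 4: rhs = 1, matching y values: 1, 6 (2 points).
  x = 5: rhs = 1, matching y values: 1, 6 (2 points).
  x = 6: rhs = 3, matching y values: none (0 points).
Total affine count: 10.
Full point count |E(F_7)| = 10 + 1 = 11.
Hasse bound: |11 − (7+1)| = |3| = 3 ≤ 2√7 ≈ 5.2915 ✓.


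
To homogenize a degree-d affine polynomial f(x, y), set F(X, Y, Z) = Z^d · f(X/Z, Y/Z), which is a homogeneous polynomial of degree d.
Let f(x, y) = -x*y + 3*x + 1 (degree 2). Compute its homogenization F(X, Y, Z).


F(X, Y, Z) = -X*Y + 3*X*Z + Z**2

deg(f) = 2.
Substitute x = X/Z, y = Y/Z into f, then multiply by Z^2.
  monomial -1·x^1·y^1 ↦ -1·X^1·Y^1·Z^0.
  monomial 3·x^1·y^0 ↦ 3·X^1·Y^0·Z^1.
  monomial 1·x^0·y^0 ↦ 1·X^0·Y^0·Z^2.
Collecting: F(X, Y, Z) = -X*Y + 3*X*Z + Z**2.


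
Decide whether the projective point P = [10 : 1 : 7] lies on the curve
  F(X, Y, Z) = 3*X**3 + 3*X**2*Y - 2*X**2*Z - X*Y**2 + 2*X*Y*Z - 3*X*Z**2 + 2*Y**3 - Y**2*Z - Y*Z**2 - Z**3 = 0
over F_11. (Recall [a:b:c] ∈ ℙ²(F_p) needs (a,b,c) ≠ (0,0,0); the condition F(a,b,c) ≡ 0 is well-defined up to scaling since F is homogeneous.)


F(10,1,7) ≡ 9 (mod 11); P is NOT on the curve.

Evaluate F(10, 1, 7) term-by-term (mod 11).
  3*X**3 ↦ 3·1000·1·1 = 3000
  3*X**2*Y ↦ 3·100·1·1 = 300
  -2*X**2*Z ↦ -2·100·1·7 = -1400
  -X*Y**2 ↦ -1·10·1·1 = -10
  2*X*Y*Z ↦ 2·10·1·7 = 140
  -3*X*Z**2 ↦ -3·10·1·49 = -1470
  2*Y**3 ↦ 2·1·1·1 = 2
  -Y**2*Z ↦ -1·1·1·7 = -7
  -Y*Z**2 ↦ -1·1·1·49 = -49
  -Z**3 ↦ -1·1·1·343 = -343
Sum: F(10, 1, 7) = (3000) + (300) + (-1400) + (-10) + (140) + (-1470) + (2) + (-7) + (-49) + (-343) = 163.
Reducing mod 11: 163 ≡ 9 (mod 11).
Since F(a, b, c) ≡ 9 ≠ 0 (mod 11), P does NOT lie on the curve.


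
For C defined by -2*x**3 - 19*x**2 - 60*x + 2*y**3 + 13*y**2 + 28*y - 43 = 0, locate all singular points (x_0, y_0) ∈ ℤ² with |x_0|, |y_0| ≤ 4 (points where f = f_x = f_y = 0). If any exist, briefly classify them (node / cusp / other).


Singular points: {(-3, -2)}; classification: node.

Compute partial derivatives:
  f_x = -6*x**2 - 38*x - 60.
  f_y = 6*y**2 + 26*y + 28.
Scan x_0 ∈ {−4, ..., 4}. For each x_0, f_y(x_0, y) is a polynomial in y; find its integer roots y ∈ {−4, ..., 4}, then test f_x and f at those candidates.
  x = -4: f_y(-4, y) = 6*y**2 + 26*y + 28; vanishes at y ∈ {-2}. (-4, -2): f_x = -4 ≠ 0.
  x = -3: f_y(-3, y) = 6*y**2 + 26*y + 28; vanishes at y ∈ {-2}. (-3, -2): f_x = 0, f = 0 — SINGULAR.
  x = -2: f_y(-2, y) = 6*y**2 + 26*y + 28; vanishes at y ∈ {-2}. (-2, -2): f_x = -8 ≠ 0.
  x = -1: f_y(-1, y) = 6*y**2 + 26*y + 28; vanishes at y ∈ {-2}. (-1, -2): f_x = -28 ≠ 0.
  x = 0: f_y(0, y) = 6*y**2 + 26*y + 28; vanishes at y ∈ {-2}. (0, -2): f_x = -60 ≠ 0.
  x = 1: f_y(1, y) = 6*y**2 + 26*y + 28; vanishes at y ∈ {-2}. (1, -2): f_x = -104 ≠ 0.
  x = 2: f_y(2, y) = 6*y**2 + 26*y + 28; vanishes at y ∈ {-2}. (2, -2): f_x = -160 ≠ 0.
  x = 3: f_y(3, y) = 6*y**2 + 26*y + 28; vanishes at y ∈ {-2}. (3, -2): f_x = -228 ≠ 0.
  x = 4: f_y(4, y) = 6*y**2 + 26*y + 28; vanishes at y ∈ {-2}. (4, -2): f_x = -308 ≠ 0.
Only singular point on the grid: (-3, -2).
Classify: substitute x = -3 + u, y = -2 + v and expand: f = -2*u**3 - u**2 + 2*v**3 + v**2.
No constant or linear terms (consistent with a singular point). Quadratic part: -u**2 + v**2. Cubic part: -2*u**3 + 2*v**3.
The quadratic part v**2 - u**2 = (v − u)(v + u) splits into two distinct linear factors, so there are two distinct tangent lines y − -2 = ±(x − -3) — this is a node (ordinary double point).
Classification: node.


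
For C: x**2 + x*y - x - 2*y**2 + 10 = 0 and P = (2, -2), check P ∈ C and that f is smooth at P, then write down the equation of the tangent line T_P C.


Tangent line at P: x + 10*y + 18 = 0.

Step 1: f(2, -2) = 0, so P lies on C.
Step 2: partial derivatives
  f_x(x, y) = 2*x + y - 1, f_y(x, y) = x - 4*y.
  f_x(P) = 1, f_y(P) = 10 (gradient nonzero, so P is smooth).
Step 3: tangent line at P: 1·(x − 2) + 10·(y − -2) = 0.
Expanding: x + 10*y + 18 = 0.


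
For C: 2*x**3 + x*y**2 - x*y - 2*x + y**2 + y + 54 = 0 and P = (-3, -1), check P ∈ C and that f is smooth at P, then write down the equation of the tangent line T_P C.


Tangent line at P: 54*x + 8*y + 170 = 0.

Step 1: f(-3, -1) = 0, so P lies on C.
Step 2: partial derivatives
  f_x(x, y) = 6*x**2 + y**2 - y - 2, f_y(x, y) = 2*x*y - x + 2*y + 1.
  f_x(P) = 54, f_y(P) = 8 (gradient nonzero, so P is smooth).
Step 3: tangent line at P: 54·(x − -3) + 8·(y − -1) = 0.
Expanding: 54*x + 8*y + 170 = 0.


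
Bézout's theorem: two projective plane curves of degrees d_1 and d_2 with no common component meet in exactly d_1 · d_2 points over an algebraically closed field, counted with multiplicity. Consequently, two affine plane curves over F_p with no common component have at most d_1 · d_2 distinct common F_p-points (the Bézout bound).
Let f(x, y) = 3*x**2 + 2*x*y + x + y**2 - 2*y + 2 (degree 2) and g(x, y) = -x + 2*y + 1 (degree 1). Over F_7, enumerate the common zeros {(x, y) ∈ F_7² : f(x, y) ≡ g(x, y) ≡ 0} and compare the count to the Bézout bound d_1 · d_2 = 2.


Common zeros: ∅; count = 0; Bézout bound = 2.

deg(f) = 2, deg(g) = 1, so Bézout bound = 2.
Scan x ∈ F_7. For each x, list the y ∈ F_7 with f(x, y) ≡ 0 and those with g(x, y) ≡ 0 (mod 7); the common zeros in that column are the intersection.
  x = 0: f ≡ 0 at y ∈ ∅; g ≡ 0 at y ∈ {3}; common: ∅.
  x = 1: f ≡ 0 at y ∈ {1, 6}; g ≡ 0 at y ∈ {0}; common: ∅.
  x = 2: f ≡ 0 at y ∈ ∅; g ≡ 0 at y ∈ {4}; common: ∅.
  x = 3: f ≡ 0 at y ∈ {5}; g ≡ 0 at y ∈ {1}; common: ∅.
  x = 4: f ≡ 0 at y ∈ {2, 6}; g ≡ 0 at y ∈ {5}; common: ∅.
  x = 5: f ≡ 0 at y ∈ {1, 5}; g ≡ 0 at y ∈ {2}; common: ∅.
  x = 6: f ≡ 0 at y ∈ {2}; g ≡ 0 at y ∈ {6}; common: ∅.
Collecting: common zeros = ∅, so the count is 0.
Comparison with the Bézout bound: 0 ≤ 2 = deg(f)·deg(g), as expected for curves with no common component (the affine F_7-count falls short of the bound because intersections may lie at infinity, over extension fields, or carry multiplicity).


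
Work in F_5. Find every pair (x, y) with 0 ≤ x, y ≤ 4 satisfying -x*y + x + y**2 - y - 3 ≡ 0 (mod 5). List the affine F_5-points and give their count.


Affine F_5-points: {(3, 0), (3, 4), (4, 2), (4, 3)}; count = 4.

For each of the 25 pairs (x, y) ∈ F_5², evaluate f(x, y) mod 5. Record the zeros.
  x = 0: [0↦2, 1↦2, 2↦4, 3↦3, 4↦4]  zeros at y ∈ ∅
  x = 1: [0↦3, 1↦2, 2↦3, 3↦1, 4↦1]  zeros at y ∈ ∅
  x = 2: [0↦4, 1↦2, 2↦2, 3↦4, 4↦3]  zeros at y ∈ ∅
  x = 3: [0↦0, 1↦2, 2↦1, 3↦2, 4↦0]  zeros at y ∈ {0, 4}
  x = 4: [0↦1, 1↦2, 2↦0, 3↦0, 4↦2]  zeros at y ∈ {2, 3}
Collecting zeros: affine points = {(3, 0), (3, 4), (4, 2), (4, 3)}.
Total count |C(F_5)_aff| = 4.


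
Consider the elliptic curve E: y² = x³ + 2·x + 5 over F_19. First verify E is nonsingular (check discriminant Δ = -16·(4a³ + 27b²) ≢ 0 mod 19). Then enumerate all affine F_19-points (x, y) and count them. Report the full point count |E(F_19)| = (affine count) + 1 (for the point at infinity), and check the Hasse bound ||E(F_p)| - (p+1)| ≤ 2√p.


Affine points = {(0, 9), (0, 10), (2, 6), (2, 13), (3, 0), (4, 1), (4, 18), (5, 8), (5, 11), (6, 9), (6, 10), (7, 1), (7, 18), (8, 1), (8, 18), (9, 7), (9, 12), (11, 3), (11, 16), (12, 3), (12, 16), (13, 9), (13, 10), (15, 3), (15, 16)}; affine count = 25; |E(F_19)| = 26.

Discriminant check: Δ ∝ 4a³ + 27b² = 4·2³ + 27·5² = 4·8 + 27·25 ≡ 4 (mod 19). Nonzero ⇒ E is nonsingular.
For each x ∈ F_19, compute rhs = x³ + 2·x + 5 mod 19, then count y ∈ F_19 with y² ≡ rhs.
  x = 0: rhs = 5, matching y values: 9, 10 (2 points).
  x = 1: rhs = 8, matching y values: none (0 points).
  x = 2: rhs = 17, matching y values: 6, 13 (2 points).
  x = 3: rhs = 0, matching y values: 0 (1 points).
  x = 4: rhs = 1, matching y values: 1, 18 (2 points).
  x = 5: rhs = 7, matching y values: 8, 11 (2 points).
  x = 6: rhs = 5, matching y values: 9, 10 (2 points).
  x = 7: rhs = 1, matching y values: 1, 18 (2 points).
  x = 8: rhs = 1, matching y values: 1, 18 (2 points).
  x = 9: rhs = 11, matching y values: 7, 12 (2 points).
  x = 10: rhs = 18, matching y values: none (0 points).
  x = 11: rhs = 9, matching y values: 3, 16 (2 points).
  x = 12: rhs = 9, matching y values: 3, 16 (2 points).
  x = 13: rhs = 5, matching y values: 9, 10 (2 points).
  x = 14: rhs = 3, matching y values: none (0 points).
  x = 15: rhs = 9, matching y values: 3, 16 (2 points).
  x = 16: rhs = 10, matching y values: none (0 points).
  x = 17: rhs = 12, matching y values: none (0 points).
  x = 18: rhs = 2, matching y values: none (0 points).
Total affine count: 25.
Full point count |E(F_19)| = 25 + 1 = 26.
Hasse bound: |26 − (19+1)| = |6| = 6 ≤ 2√19 ≈ 8.7178 ✓.


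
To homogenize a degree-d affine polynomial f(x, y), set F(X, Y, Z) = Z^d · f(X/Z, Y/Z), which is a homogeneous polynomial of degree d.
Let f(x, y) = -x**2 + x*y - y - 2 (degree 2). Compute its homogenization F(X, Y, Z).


F(X, Y, Z) = -X**2 + X*Y - Y*Z - 2*Z**2

deg(f) = 2.
Substitute x = X/Z, y = Y/Z into f, then multiply by Z^2.
  monomial -1·x^2·y^0 ↦ -1·X^2·Y^0·Z^0.
  monomial 1·x^1·y^1 ↦ 1·X^1·Y^1·Z^0.
  monomial -1·x^0·y^1 ↦ -1·X^0·Y^1·Z^1.
  monomial -2·x^0·y^0 ↦ -2·X^0·Y^0·Z^2.
Collecting: F(X, Y, Z) = -X**2 + X*Y - Y*Z - 2*Z**2.


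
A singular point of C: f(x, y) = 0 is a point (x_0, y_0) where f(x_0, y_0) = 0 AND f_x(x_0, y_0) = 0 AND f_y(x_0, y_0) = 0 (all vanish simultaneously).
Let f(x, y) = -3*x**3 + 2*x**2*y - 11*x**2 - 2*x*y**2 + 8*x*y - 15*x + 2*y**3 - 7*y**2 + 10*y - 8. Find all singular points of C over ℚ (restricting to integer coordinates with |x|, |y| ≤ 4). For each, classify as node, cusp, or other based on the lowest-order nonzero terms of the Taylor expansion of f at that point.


Singular points: {(-1, 1)}; classification: cusp.

Compute partial derivatives:
  f_x = -9*x**2 + 4*x*y - 22*x - 2*y**2 + 8*y - 15.
  f_y = 2*x**2 - 4*x*y + 8*x + 6*y**2 - 14*y + 10.
Scan x_0 ∈ {−4, ..., 4}. For each x_0, f_y(x_0, y) is a polynomial in y; find its integer roots y ∈ {−4, ..., 4}, then test f_x and f at those candidates.
  x = -4: f_y(-4, y) = 6*y**2 + 2*y + 10; no integer root y with |y| ≤ 4.
  x = -3: f_y(-3, y) = 6*y**2 - 2*y + 4; no integer root y with |y| ≤ 4.
  x = -2: f_y(-2, y) = 6*y**2 - 6*y + 2; no integer root y with |y| ≤ 4.
  x = -1: f_y(-1, y) = 6*y**2 - 10*y + 4; vanishes at y ∈ {1}. (-1, 1): f_x = 0, f = 0 — SINGULAR.
  x = 0: f_y(0, y) = 6*y**2 - 14*y + 10; no integer root y with |y| ≤ 4.
  x = 1: f_y(1, y) = 6*y**2 - 18*y + 20; no integer root y with |y| ≤ 4.
  x = 2: f_y(2, y) = 6*y**2 - 22*y + 34; no integer root y with |y| ≤ 4.
  x = 3: f_y(3, y) = 6*y**2 - 26*y + 52; no integer root y with |y| ≤ 4.
  x = 4: f_y(4, y) = 6*y**2 - 30*y + 74; no integer root y with |y| ≤ 4.
Only singular point on the grid: (-1, 1).
Classify: substitute x = -1 + u, y = 1 + v and expand: f = -3*u**3 + 2*u**2*v - 2*u*v**2 + 2*v**3 + v**2.
No constant or linear terms (consistent with a singular point). Quadratic part: v**2. Cubic part: -3*u**3 + 2*u**2*v - 2*u*v**2 + 2*v**3.
The quadratic part v**2 is a perfect square, so there is a single (double) tangent line v = 0, i.e. y = 1. Restricting the cubic part to that line (v = 0) leaves -3*u**3 ≠ 0, so f is not divisible by v and the branch is v² ≈ 3*u**3 to lowest order — this is a cusp.
Classification: cusp.


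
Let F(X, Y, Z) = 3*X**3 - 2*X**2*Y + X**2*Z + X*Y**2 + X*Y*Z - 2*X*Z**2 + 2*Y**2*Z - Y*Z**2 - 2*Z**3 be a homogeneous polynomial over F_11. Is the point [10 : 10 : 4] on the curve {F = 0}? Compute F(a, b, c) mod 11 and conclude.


F(10,10,4) ≡ 0 (mod 11); P is on the curve.

Evaluate F(10, 10, 4) term-by-term (mod 11).
  3*X**3 ↦ 3·1000·1·1 = 3000
  -2*X**2*Y ↦ -2·100·10·1 = -2000
  X**2*Z ↦ 1·100·1·4 = 400
  X*Y**2 ↦ 1·10·100·1 = 1000
  X*Y*Z ↦ 1·10·10·4 = 400
  -2*X*Z**2 ↦ -2·10·1·16 = -320
  2*Y**2*Z ↦ 2·1·100·4 = 800
  -Y*Z**2 ↦ -1·1·10·16 = -160
  -2*Z**3 ↦ -2·1·1·64 = -128
Sum: F(10, 10, 4) = (3000) + (-2000) + (400) + (1000) + (400) + (-320) + (800) + (-160) + (-128) = 2992.
Reducing mod 11: 2992 ≡ 0 (mod 11).
Since F(a, b, c) ≡ 0 (mod 11), P lies on the curve.


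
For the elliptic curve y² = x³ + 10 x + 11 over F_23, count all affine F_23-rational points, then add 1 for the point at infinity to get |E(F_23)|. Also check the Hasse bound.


Affine points = {(2, 4), (2, 19), (4, 0), (5, 5), (5, 18), (9, 5), (9, 18), (11, 7), (11, 16), (16, 9), (16, 14), (20, 0), (21, 11), (21, 12), (22, 0)}; affine count = 15; |E(F_23)| = 16.

Discriminant check: Δ ∝ 4a³ + 27b² = 4·10³ + 27·11² = 4·1000 + 27·121 ≡ 22 (mod 23). Nonzero ⇒ E is nonsingular.
For each x ∈ F_23, compute rhs = x³ + 10·x + 11 mod 23, then count y ∈ F_23 with y² ≡ rhs.
  x = 0: rhs = 11, matching y values: none (0 points).
  x = 1: rhs = 22, matching y values: none (0 points).
  x = 2: rhs = 16, matching y values: 4, 19 (2 points).
  x = 3: rhs = 22, matching y values: none (0 points).
  x = 4: rhs = 0, matching y values: 0 (1 points).
  x = 5: rhs = 2, matching y values: 5, 18 (2 points).
  x = 6: rhs = 11, matching y values: none (0 points).
  x = 7: rhs = 10, matching y values: none (0 points).
  x = 8: rhs = 5, matching y values: none (0 points).
  x = 9: rhs = 2, matching y values: 5, 18 (2 points).
  x = 10: rhs = 7, matching y values: none (0 points).
  x = 11: rhs = 3, matching y values: 7, 16 (2 points).
  x = 12: rhs = 19, matching y values: none (0 points).
  x = 13: rhs = 15, matching y values: none (0 points).
  x = 14: rhs = 20, matching y values: none (0 points).
  x = 15: rhs = 17, matching y values: none (0 points).
  x = 16: rhs = 12, matching y values: 9, 14 (2 points).
  x = 17: rhs = 11, matching y values: none (0 points).
  x = 18: rhs = 20, matching y values: none (0 points).
  x = 19: rhs = 22, matching y values: none (0 points).
  x = 20: rhs = 0, matching y values: 0 (1 points).
  x = 21: rhs = 6, matching y values: 11, 12 (2 points).
  x = 22: rhs = 0, matching y values: 0 (1 points).
Total affine count: 15.
Full point count |E(F_23)| = 15 + 1 = 16.
Hasse bound: |16 − (23+1)| = |-8| = 8 ≤ 2√23 ≈ 9.5917 ✓.


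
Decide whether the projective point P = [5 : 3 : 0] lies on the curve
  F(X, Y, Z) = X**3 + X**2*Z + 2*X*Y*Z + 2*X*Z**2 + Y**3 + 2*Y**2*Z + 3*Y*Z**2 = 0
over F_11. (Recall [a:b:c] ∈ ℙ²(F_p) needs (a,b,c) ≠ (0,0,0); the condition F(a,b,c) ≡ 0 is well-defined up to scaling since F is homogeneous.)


F(5,3,0) ≡ 9 (mod 11); P is NOT on the curve.

Evaluate F(5, 3, 0) term-by-term (mod 11).
  X**3 ↦ 1·125·1·1 = 125
  X**2*Z ↦ 1·25·1·0 = 0
  2*X*Y*Z ↦ 2·5·3·0 = 0
  2*X*Z**2 ↦ 2·5·1·0 = 0
  Y**3 ↦ 1·1·27·1 = 27
  2*Y**2*Z ↦ 2·1·9·0 = 0
  3*Y*Z**2 ↦ 3·1·3·0 = 0
Sum: F(5, 3, 0) = (125) + (0) + (0) + (0) + (27) + (0) + (0) = 152.
Reducing mod 11: 152 ≡ 9 (mod 11).
Since F(a, b, c) ≡ 9 ≠ 0 (mod 11), P does NOT lie on the curve.


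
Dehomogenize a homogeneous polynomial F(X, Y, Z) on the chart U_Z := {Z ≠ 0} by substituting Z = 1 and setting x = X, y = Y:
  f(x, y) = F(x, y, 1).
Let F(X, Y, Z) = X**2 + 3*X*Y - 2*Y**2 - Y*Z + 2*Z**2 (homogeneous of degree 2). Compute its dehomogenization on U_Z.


f(x, y) = x**2 + 3*x*y - 2*y**2 - y + 2

On U_Z we set Z = 1. Each monomial c·X^i·Y^j·Z^k in F becomes c·x^i·y^j·1^k = c·x^i·y^j.
Substituting Z = 1: F(X, Y, 1) = x**2 + 3*x*y - 2*y**2 - y + 2.
Note: deg(f) ≤ deg(F) = 2; strict inequality happens when F is divisible by Z (lost terms).


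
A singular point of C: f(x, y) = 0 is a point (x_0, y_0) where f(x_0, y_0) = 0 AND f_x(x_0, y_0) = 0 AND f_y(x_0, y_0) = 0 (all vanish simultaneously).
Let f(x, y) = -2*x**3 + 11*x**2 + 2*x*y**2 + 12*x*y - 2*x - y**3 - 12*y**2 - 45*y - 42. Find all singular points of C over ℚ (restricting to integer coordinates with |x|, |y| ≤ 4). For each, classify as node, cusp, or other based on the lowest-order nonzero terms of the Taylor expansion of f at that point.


Singular points: {(2, -3)}; classification: node.

Compute partial derivatives:
  f_x = -6*x**2 + 22*x + 2*y**2 + 12*y - 2.
  f_y = 4*x*y + 12*x - 3*y**2 - 24*y - 45.
Scan x_0 ∈ {−4, ..., 4}. For each x_0, f_y(x_0, y) is a polynomial in y; find its integer roots y ∈ {−4, ..., 4}, then test f_x and f at those candidates.
  x = -4: f_y(-4, y) = -3*y**2 - 40*y - 93; vanishes at y ∈ {-3}. (-4, -3): f_x = -204 ≠ 0.
  x = -3: f_y(-3, y) = -3*y**2 - 36*y - 81; vanishes at y ∈ {-3}. (-3, -3): f_x = -140 ≠ 0.
  x = -2: f_y(-2, y) = -3*y**2 - 32*y - 69; vanishes at y ∈ {-3}. (-2, -3): f_x = -88 ≠ 0.
  x = -1: f_y(-1, y) = -3*y**2 - 28*y - 57; vanishes at y ∈ {-3}. (-1, -3): f_x = -48 ≠ 0.
  x = 0: f_y(0, y) = -3*y**2 - 24*y - 45; vanishes at y ∈ {-3}. (0, -3): f_x = -20 ≠ 0.
  x = 1: f_y(1, y) = -3*y**2 - 20*y - 33; vanishes at y ∈ {-3}. (1, -3): f_x = -4 ≠ 0.
  x = 2: f_y(2, y) = -3*y**2 - 16*y - 21; vanishes at y ∈ {-3}. (2, -3): f_x = 0, f = 0 — SINGULAR.
  x = 3: f_y(3, y) = -3*y**2 - 12*y - 9; vanishes at y ∈ {-3, -1}. (3, -3): f_x = -8 ≠ 0; (3, -1): f_x = 0 but f = 1 ≠ 0.
  x = 4: f_y(4, y) = -3*y**2 - 8*y + 3; vanishes at y ∈ {-3}. (4, -3): f_x = -28 ≠ 0.
Only singular point on the grid: (2, -3).
Classify: substitute x = 2 + u, y = -3 + v and expand: f = -2*u**3 - u**2 + 2*u*v**2 - v**3 + v**2.
No constant or linear terms (consistent with a singular point). Quadratic part: -u**2 + v**2. Cubic part: -2*u**3 + 2*u*v**2 - v**3.
The quadratic part v**2 - u**2 = (v − u)(v + u) splits into two distinct linear factors, so there are two distinct tangent lines y − -3 = ±(x − 2) — this is a node (ordinary double point).
Classification: node.


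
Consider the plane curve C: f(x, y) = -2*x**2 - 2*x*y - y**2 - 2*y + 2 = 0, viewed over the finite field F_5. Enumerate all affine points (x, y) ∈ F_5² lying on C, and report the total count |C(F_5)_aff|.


Affine F_5-points: {(1, 0), (1, 1), (3, 1), (4, 0)}; count = 4.

For each of the 25 pairs (x, y) ∈ F_5², evaluate f(x, y) mod 5. Record the zeros.
  x = 0: [0↦2, 1↦4, 2↦4, 3↦2, 4↦3]  zeros at y ∈ ∅
  x = 1: [0↦0, 1↦0, 2↦3, 3↦4, 4↦3]  zeros at y ∈ {0, 1}
  x = 2: [0↦4, 1↦2, 2↦3, 3↦2, 4↦4]  zeros at y ∈ ∅
  x = 3: [0↦4, 1↦0, 2↦4, 3↦1, 4↦1]  zeros at y ∈ {1}
  x = 4: [0↦0, 1↦4, 2↦1, 3↦1, 4↦4]  zeros at y ∈ {0}
Collecting zeros: affine points = {(1, 0), (1, 1), (3, 1), (4, 0)}.
Total count |C(F_5)_aff| = 4.


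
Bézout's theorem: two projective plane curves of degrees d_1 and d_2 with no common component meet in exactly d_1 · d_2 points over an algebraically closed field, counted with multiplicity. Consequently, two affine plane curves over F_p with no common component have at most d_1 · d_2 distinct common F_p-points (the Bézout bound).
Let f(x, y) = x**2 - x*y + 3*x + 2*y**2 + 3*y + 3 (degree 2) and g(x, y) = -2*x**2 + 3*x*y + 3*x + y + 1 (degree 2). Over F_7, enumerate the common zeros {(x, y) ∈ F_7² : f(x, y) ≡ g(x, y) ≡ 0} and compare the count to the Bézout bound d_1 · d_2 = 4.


Common zeros: ∅; count = 0; Bézout bound = 4.

deg(f) = 2, deg(g) = 2, so Bézout bound = 4.
Scan x ∈ F_7. For each x, list the y ∈ F_7 with f(x, y) ≡ 0 and those with g(x, y) ≡ 0 (mod 7); the common zeros in that column are the intersection.
  x = 0: f ≡ 0 at y ∈ ∅; g ≡ 0 at y ∈ {6}; common: ∅.
  x = 1: f ≡ 0 at y ∈ {0, 6}; g ≡ 0 at y ∈ {3}; common: ∅.
  x = 2: f ≡ 0 at y ∈ {4, 6}; g ≡ 0 at y ∈ ∅; common: ∅.
  x = 3: f ≡ 0 at y ∈ {0}; g ≡ 0 at y ∈ {5}; common: ∅.
  x = 4: f ≡ 0 at y ∈ ∅; g ≡ 0 at y ∈ {2}; common: ∅.
  x = 5: f ≡ 0 at y ∈ ∅; g ≡ 0 at y ∈ {3}; common: ∅.
  x = 6: f ≡ 0 at y ∈ {1, 4}; g ≡ 0 at y ∈ {5}; common: ∅.
Collecting: common zeros = ∅, so the count is 0.
Comparison with the Bézout bound: 0 ≤ 4 = deg(f)·deg(g), as expected for curves with no common component (the affine F_7-count falls short of the bound because intersections may lie at infinity, over extension fields, or carry multiplicity).


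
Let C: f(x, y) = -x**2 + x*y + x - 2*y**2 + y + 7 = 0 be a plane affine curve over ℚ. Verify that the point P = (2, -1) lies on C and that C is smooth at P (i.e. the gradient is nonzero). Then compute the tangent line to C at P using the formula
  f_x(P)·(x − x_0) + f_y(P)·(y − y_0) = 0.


Tangent line at P: -4*x + 7*y + 15 = 0.

Step 1: f(2, -1) = 0, so P lies on C.
Step 2: partial derivatives
  f_x(x, y) = -2*x + y + 1, f_y(x, y) = x - 4*y + 1.
  f_x(P) = -4, f_y(P) = 7 (gradient nonzero, so P is smooth).
Step 3: tangent line at P: -4·(x − 2) + 7·(y − -1) = 0.
Expanding: -4*x + 7*y + 15 = 0.
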